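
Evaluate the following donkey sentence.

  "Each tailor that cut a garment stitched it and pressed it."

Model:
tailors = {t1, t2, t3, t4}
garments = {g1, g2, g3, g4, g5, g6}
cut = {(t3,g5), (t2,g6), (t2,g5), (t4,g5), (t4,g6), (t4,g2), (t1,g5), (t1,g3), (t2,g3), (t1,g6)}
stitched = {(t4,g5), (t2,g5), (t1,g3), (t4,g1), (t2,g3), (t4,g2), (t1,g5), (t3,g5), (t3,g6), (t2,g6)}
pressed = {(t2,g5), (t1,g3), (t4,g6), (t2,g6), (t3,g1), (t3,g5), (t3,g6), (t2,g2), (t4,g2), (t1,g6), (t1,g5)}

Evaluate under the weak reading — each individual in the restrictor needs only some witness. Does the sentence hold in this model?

"it" takes "a garment" as antecedent — a donkey pronoun bound across the clause boundary.
Weak reading: every tailor t with some cut-garment has at least one cut-garment g such that stitched(t,g) ∧ pressed(t,g).
Per tailor: t1:✓  t2:✓  t3:✓  t4:✓
Every tailor in the restrictor has a witness.

True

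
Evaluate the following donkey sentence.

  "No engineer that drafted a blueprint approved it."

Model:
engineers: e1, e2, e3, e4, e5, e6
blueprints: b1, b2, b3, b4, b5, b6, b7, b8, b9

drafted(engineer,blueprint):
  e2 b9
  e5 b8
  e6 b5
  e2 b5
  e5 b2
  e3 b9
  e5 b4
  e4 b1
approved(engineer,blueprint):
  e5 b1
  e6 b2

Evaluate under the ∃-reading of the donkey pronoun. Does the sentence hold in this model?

"it" takes "a blueprint" as antecedent — a donkey pronoun bound across the clause boundary.
Truth condition: for no (e,b) with drafted(e,b) does approved(e,b) hold.
Restrictor pairs — does the scope hold? (e2,b5):fails  (e2,b9):fails  (e3,b9):fails  (e4,b1):fails  (e5,b2):fails  (e5,b4):fails  (e5,b8):fails  (e6,b5):fails
Scope holds for no restrictor pair, so the sentence is true.

True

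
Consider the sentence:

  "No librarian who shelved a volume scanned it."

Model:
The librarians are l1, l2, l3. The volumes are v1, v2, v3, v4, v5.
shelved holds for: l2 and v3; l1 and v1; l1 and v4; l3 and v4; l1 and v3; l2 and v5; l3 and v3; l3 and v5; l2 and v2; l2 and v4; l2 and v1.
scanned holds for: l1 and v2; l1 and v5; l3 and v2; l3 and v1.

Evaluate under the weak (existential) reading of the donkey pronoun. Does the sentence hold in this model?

"it" takes "a volume" as antecedent — a donkey pronoun bound across the clause boundary.
Truth condition: for no (l,v) with shelved(l,v) does scanned(l,v) hold.
Restrictor pairs — does the scope hold? (l1,v1):fails  (l1,v3):fails  (l1,v4):fails  (l2,v1):fails  (l2,v2):fails  (l2,v3):fails  (l2,v4):fails  (l2,v5):fails  (l3,v3):fails  (l3,v4):fails  (l3,v5):fails
Scope holds for no restrictor pair, so the sentence is true.

True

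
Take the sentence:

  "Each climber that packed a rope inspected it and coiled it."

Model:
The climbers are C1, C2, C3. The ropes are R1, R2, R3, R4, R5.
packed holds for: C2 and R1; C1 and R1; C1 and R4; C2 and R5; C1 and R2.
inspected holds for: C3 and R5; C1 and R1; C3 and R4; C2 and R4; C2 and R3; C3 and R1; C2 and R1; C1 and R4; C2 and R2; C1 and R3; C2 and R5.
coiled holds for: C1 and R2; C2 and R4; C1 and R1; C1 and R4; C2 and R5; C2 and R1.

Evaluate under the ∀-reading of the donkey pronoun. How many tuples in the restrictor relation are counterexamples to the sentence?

"it" takes "a rope" as antecedent — a donkey pronoun bound across the clause boundary.
Strong reading: for every (c,r) with packed(c,r), inspected(c,r) ∧ coiled(c,r).
Restrictor pairs: (C1,R1) ✓  (C1,R2) ✗  (C1,R4) ✓  (C2,R1) ✓  (C2,R5) ✓
Counterexamples (restrictor pairs failing the scope): 1.

1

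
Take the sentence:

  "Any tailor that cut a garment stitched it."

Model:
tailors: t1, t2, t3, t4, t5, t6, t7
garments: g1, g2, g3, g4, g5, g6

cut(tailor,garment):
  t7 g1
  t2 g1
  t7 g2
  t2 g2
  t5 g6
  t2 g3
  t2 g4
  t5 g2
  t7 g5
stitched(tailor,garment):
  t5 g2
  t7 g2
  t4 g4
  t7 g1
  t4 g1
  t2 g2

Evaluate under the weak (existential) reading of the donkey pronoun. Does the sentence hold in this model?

True

"it" takes "a garment" as antecedent — a donkey pronoun bound across the clause boundary.
Weak reading: every tailor t with some cut-garment has at least one cut-garment g such that stitched(t,g).
Per tailor: t2:✓  t5:✓  t7:✓
Every tailor in the restrictor has a witness.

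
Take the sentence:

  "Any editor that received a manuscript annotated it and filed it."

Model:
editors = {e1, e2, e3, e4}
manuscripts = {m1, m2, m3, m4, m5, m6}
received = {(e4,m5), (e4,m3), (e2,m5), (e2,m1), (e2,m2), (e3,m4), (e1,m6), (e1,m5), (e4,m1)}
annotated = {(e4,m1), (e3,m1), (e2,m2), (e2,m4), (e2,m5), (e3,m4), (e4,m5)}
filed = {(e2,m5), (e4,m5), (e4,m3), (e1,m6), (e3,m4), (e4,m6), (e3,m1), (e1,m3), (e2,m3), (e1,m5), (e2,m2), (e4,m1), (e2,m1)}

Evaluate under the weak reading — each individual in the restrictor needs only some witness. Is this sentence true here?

"it" takes "a manuscript" as antecedent — a donkey pronoun bound across the clause boundary.
Weak reading: every editor e with some received-manuscript has at least one received-manuscript m such that annotated(e,m) ∧ filed(e,m).
Per editor: e1:✗  e2:✓  e3:✓  e4:✓
e1 has no witness among its received-manuscripts.

False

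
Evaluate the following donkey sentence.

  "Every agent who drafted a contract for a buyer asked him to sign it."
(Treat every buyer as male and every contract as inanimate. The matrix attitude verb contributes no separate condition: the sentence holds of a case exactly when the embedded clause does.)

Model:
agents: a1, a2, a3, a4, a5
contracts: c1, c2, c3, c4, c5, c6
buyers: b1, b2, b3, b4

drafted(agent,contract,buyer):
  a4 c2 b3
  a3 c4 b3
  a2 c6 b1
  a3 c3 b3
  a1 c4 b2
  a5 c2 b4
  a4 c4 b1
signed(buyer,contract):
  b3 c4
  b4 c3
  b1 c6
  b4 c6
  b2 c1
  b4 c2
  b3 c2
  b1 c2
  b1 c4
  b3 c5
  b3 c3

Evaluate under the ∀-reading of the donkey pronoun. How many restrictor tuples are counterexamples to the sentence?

"him" takes "a buyer" as antecedent and "it" takes "a contract"; both are donkey pronouns co-varying with the restrictor.
Strong reading: for every (a,c,b) with drafted(a,c,b), signed(b,c).
Restrictor triples: (a1,c4,b2)→signed(b2,c4) ✗  (a2,c6,b1)→signed(b1,c6) ✓  (a3,c3,b3)→signed(b3,c3) ✓  (a3,c4,b3)→signed(b3,c4) ✓  (a4,c2,b3)→signed(b3,c2) ✓  (a4,c4,b1)→signed(b1,c4) ✓  (a5,c2,b4)→signed(b4,c2) ✓
Counterexamples (restrictor triples failing the scope): 1.

1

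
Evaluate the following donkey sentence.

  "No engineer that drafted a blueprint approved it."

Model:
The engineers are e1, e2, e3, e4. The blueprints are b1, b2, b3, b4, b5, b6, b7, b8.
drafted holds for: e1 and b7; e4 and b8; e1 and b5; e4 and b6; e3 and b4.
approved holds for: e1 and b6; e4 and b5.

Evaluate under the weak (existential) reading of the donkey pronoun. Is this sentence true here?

"it" takes "a blueprint" as antecedent — a donkey pronoun bound across the clause boundary.
Truth condition: for no (e,b) with drafted(e,b) does approved(e,b) hold.
Restrictor pairs — does the scope hold? (e1,b5):fails  (e1,b7):fails  (e3,b4):fails  (e4,b6):fails  (e4,b8):fails
Scope holds for no restrictor pair, so the sentence is true.

True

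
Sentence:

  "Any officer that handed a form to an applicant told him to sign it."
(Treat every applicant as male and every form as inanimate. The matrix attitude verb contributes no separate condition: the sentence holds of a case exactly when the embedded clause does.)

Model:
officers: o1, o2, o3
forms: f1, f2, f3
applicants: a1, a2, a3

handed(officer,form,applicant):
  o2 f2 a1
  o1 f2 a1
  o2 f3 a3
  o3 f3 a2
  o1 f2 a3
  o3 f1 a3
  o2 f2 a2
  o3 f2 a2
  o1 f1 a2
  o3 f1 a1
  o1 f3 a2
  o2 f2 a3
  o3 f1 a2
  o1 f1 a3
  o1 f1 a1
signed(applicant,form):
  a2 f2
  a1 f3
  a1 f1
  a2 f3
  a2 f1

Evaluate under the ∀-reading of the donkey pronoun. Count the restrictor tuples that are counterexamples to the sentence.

"him" takes "an applicant" as antecedent and "it" takes "a form"; both are donkey pronouns co-varying with the restrictor.
Strong reading: for every (o,f,a) with handed(o,f,a), signed(a,f).
Restrictor triples: (o1,f1,a1)→signed(a1,f1) ✓  (o1,f1,a2)→signed(a2,f1) ✓  (o1,f1,a3)→signed(a3,f1) ✗  (o1,f2,a1)→signed(a1,f2) ✗  (o1,f2,a3)→signed(a3,f2) ✗  (o1,f3,a2)→signed(a2,f3) ✓  (o2,f2,a1)→signed(a1,f2) ✗  (o2,f2,a2)→signed(a2,f2) ✓  (o2,f2,a3)→signed(a3,f2) ✗  (o2,f3,a3)→signed(a3,f3) ✗  (o3,f1,a1)→signed(a1,f1) ✓  (o3,f1,a2)→signed(a2,f1) ✓  (o3,f1,a3)→signed(a3,f1) ✗  (o3,f2,a2)→signed(a2,f2) ✓  (o3,f3,a2)→signed(a2,f3) ✓
Counterexamples (restrictor triples failing the scope): 7.

7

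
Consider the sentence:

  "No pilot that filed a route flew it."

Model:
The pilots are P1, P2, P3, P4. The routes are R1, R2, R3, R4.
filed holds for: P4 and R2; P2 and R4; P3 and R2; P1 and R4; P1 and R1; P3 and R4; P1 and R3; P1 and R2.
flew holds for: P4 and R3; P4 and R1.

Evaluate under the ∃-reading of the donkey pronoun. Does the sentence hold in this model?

"it" takes "a route" as antecedent — a donkey pronoun bound across the clause boundary.
Truth condition: for no (p,r) with filed(p,r) does flew(p,r) hold.
Restrictor pairs — does the scope hold? (P1,R1):fails  (P1,R2):fails  (P1,R3):fails  (P1,R4):fails  (P2,R4):fails  (P3,R2):fails  (P3,R4):fails  (P4,R2):fails
Scope holds for no restrictor pair, so the sentence is true.

True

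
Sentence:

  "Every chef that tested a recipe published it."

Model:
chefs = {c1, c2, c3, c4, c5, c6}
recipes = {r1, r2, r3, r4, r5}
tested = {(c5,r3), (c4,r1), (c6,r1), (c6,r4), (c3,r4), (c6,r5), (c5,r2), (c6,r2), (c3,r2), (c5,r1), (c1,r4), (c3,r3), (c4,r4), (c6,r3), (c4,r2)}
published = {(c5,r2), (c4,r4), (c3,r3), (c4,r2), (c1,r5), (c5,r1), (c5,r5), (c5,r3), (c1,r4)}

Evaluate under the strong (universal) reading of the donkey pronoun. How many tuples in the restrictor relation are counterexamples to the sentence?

"it" takes "a recipe" as antecedent — a donkey pronoun bound across the clause boundary.
Strong reading: for every (c,r) with tested(c,r), published(c,r).
Restrictor pairs: (c1,r4) ✓  (c3,r2) ✗  (c3,r3) ✓  (c3,r4) ✗  (c4,r1) ✗  (c4,r2) ✓  (c4,r4) ✓  (c5,r1) ✓  (c5,r2) ✓  (c5,r3) ✓  (c6,r1) ✗  (c6,r2) ✗  (c6,r3) ✗  (c6,r4) ✗  (c6,r5) ✗
Counterexamples (restrictor pairs failing the scope): 8.

8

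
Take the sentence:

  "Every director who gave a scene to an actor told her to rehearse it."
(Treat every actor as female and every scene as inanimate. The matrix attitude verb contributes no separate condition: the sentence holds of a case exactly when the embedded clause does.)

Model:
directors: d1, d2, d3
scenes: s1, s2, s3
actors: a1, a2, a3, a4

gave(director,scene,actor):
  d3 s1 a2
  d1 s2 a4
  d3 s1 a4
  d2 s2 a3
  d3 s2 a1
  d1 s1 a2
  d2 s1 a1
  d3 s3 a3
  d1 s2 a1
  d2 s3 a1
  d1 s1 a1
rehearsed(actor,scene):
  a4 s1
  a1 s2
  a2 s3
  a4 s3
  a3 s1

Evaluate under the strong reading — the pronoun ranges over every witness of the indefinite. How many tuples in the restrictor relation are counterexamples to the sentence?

"her" takes "an actor" as antecedent and "it" takes "a scene"; both are donkey pronouns co-varying with the restrictor.
Strong reading: for every (d,s,a) with gave(d,s,a), rehearsed(a,s).
Restrictor triples: (d1,s1,a1)→rehearsed(a1,s1) ✗  (d1,s1,a2)→rehearsed(a2,s1) ✗  (d1,s2,a1)→rehearsed(a1,s2) ✓  (d1,s2,a4)→rehearsed(a4,s2) ✗  (d2,s1,a1)→rehearsed(a1,s1) ✗  (d2,s2,a3)→rehearsed(a3,s2) ✗  (d2,s3,a1)→rehearsed(a1,s3) ✗  (d3,s1,a2)→rehearsed(a2,s1) ✗  (d3,s1,a4)→rehearsed(a4,s1) ✓  (d3,s2,a1)→rehearsed(a1,s2) ✓  (d3,s3,a3)→rehearsed(a3,s3) ✗
Counterexamples (restrictor triples failing the scope): 8.

8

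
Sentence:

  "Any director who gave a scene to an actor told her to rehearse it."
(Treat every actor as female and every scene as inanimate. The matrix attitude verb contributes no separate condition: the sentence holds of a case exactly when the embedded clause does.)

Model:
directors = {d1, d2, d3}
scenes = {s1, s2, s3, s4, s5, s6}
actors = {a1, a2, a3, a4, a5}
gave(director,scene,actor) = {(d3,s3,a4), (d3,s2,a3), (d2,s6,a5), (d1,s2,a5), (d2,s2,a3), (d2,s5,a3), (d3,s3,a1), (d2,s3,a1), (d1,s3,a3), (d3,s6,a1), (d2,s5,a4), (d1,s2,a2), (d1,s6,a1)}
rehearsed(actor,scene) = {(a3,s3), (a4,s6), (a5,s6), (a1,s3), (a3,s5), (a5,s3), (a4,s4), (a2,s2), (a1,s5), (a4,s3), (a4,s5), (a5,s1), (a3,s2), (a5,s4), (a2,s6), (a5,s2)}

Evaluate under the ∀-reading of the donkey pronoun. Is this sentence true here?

"her" takes "an actor" as antecedent and "it" takes "a scene"; both are donkey pronouns co-varying with the restrictor.
Strong reading: for every (d,s,a) with gave(d,s,a), rehearsed(a,s).
Restrictor triples: (d1,s2,a2)→rehearsed(a2,s2) ✓  (d1,s2,a5)→rehearsed(a5,s2) ✓  (d1,s3,a3)→rehearsed(a3,s3) ✓  (d1,s6,a1)→rehearsed(a1,s6) ✗  (d2,s2,a3)→rehearsed(a3,s2) ✓  (d2,s3,a1)→rehearsed(a1,s3) ✓  (d2,s5,a3)→rehearsed(a3,s5) ✓  (d2,s5,a4)→rehearsed(a4,s5) ✓  (d2,s6,a5)→rehearsed(a5,s6) ✓  (d3,s2,a3)→rehearsed(a3,s2) ✓  (d3,s3,a1)→rehearsed(a1,s3) ✓  (d3,s3,a4)→rehearsed(a4,s3) ✓  (d3,s6,a1)→rehearsed(a1,s6) ✗
Counterexample: (d1,s6,a1) — rehearsed(a1,s6) does not hold.

False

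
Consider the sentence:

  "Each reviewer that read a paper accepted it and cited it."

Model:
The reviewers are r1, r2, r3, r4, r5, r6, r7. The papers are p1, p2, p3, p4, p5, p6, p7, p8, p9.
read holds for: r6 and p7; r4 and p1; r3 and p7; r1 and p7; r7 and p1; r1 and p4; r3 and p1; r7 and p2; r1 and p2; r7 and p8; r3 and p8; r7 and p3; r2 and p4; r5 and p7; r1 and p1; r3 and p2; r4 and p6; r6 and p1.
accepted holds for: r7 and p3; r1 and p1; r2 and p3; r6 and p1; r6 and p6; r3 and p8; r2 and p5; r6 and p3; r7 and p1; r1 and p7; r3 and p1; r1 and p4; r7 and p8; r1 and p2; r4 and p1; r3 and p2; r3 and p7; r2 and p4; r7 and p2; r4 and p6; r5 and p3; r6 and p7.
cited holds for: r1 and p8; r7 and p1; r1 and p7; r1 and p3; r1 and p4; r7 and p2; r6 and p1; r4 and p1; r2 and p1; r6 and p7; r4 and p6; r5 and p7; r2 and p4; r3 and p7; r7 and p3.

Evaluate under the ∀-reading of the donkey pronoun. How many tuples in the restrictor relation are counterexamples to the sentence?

7

"it" takes "a paper" as antecedent — a donkey pronoun bound across the clause boundary.
Strong reading: for every (r,p) with read(r,p), accepted(r,p) ∧ cited(r,p).
Restrictor pairs: (r1,p1) ✗  (r1,p2) ✗  (r1,p4) ✓  (r1,p7) ✓  (r2,p4) ✓  (r3,p1) ✗  (r3,p2) ✗  (r3,p7) ✓  (r3,p8) ✗  (r4,p1) ✓  (r4,p6) ✓  (r5,p7) ✗  (r6,p1) ✓  (r6,p7) ✓  (r7,p1) ✓  (r7,p2) ✓  (r7,p3) ✓  (r7,p8) ✗
Counterexamples (restrictor pairs failing the scope): 7.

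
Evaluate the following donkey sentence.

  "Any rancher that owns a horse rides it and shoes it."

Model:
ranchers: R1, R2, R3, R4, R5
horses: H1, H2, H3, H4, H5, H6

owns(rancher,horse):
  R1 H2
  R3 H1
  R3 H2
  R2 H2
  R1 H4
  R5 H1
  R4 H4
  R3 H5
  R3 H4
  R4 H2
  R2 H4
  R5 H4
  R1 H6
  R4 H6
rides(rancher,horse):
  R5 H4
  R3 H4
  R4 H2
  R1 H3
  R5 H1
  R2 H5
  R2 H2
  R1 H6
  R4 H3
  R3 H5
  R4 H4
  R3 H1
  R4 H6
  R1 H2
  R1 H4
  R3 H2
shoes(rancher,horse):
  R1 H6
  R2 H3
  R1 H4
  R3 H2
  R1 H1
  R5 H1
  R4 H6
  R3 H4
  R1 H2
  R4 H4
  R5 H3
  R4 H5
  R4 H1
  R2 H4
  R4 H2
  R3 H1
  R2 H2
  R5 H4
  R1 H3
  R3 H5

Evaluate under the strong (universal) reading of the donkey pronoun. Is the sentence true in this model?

False

"it" takes "a horse" as antecedent — a donkey pronoun bound across the clause boundary.
Strong reading: for every (r,h) with owns(r,h), rides(r,h) ∧ shoes(r,h).
Restrictor pairs: (R1,H2) ✓  (R1,H4) ✓  (R1,H6) ✓  (R2,H2) ✓  (R2,H4) ✗  (R3,H1) ✓  (R3,H2) ✓  (R3,H4) ✓  (R3,H5) ✓  (R4,H2) ✓  (R4,H4) ✓  (R4,H6) ✓  (R5,H1) ✓  (R5,H4) ✓
Counterexample: (R2,H4) is in owns but fails the scope.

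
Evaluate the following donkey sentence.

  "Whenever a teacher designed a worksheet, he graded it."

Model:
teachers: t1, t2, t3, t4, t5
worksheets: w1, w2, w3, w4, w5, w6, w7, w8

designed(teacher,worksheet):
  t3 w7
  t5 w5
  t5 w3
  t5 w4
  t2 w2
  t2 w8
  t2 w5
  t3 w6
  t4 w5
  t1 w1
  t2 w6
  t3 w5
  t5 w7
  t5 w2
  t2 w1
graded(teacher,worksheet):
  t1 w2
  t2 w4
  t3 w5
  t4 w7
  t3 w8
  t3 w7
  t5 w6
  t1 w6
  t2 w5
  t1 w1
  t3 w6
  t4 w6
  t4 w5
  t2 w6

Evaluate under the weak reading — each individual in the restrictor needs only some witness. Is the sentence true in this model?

False

"it" takes "a worksheet" as antecedent — a donkey pronoun bound across the clause boundary.
Weak reading: every teacher t with some designed-worksheet has at least one designed-worksheet w such that graded(t,w).
Per teacher: t1:✓  t2:✓  t3:✓  t4:✓  t5:✗
t5 has no witness among its designed-worksheets.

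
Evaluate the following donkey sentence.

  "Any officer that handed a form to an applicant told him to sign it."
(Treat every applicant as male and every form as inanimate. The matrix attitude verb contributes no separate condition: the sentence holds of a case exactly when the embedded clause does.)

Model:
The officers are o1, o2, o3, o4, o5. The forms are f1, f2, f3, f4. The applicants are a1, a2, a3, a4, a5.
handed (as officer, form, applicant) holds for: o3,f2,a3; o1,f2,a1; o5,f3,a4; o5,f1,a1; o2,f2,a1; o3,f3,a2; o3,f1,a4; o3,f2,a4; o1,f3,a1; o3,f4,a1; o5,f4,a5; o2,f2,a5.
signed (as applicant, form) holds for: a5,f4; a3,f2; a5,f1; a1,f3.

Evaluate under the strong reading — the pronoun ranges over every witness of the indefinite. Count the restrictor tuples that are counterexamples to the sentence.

9

"him" takes "an applicant" as antecedent and "it" takes "a form"; both are donkey pronouns co-varying with the restrictor.
Strong reading: for every (o,f,a) with handed(o,f,a), signed(a,f).
Restrictor triples: (o1,f2,a1)→signed(a1,f2) ✗  (o1,f3,a1)→signed(a1,f3) ✓  (o2,f2,a1)→signed(a1,f2) ✗  (o2,f2,a5)→signed(a5,f2) ✗  (o3,f1,a4)→signed(a4,f1) ✗  (o3,f2,a3)→signed(a3,f2) ✓  (o3,f2,a4)→signed(a4,f2) ✗  (o3,f3,a2)→signed(a2,f3) ✗  (o3,f4,a1)→signed(a1,f4) ✗  (o5,f1,a1)→signed(a1,f1) ✗  (o5,f3,a4)→signed(a4,f3) ✗  (o5,f4,a5)→signed(a5,f4) ✓
Counterexamples (restrictor triples failing the scope): 9.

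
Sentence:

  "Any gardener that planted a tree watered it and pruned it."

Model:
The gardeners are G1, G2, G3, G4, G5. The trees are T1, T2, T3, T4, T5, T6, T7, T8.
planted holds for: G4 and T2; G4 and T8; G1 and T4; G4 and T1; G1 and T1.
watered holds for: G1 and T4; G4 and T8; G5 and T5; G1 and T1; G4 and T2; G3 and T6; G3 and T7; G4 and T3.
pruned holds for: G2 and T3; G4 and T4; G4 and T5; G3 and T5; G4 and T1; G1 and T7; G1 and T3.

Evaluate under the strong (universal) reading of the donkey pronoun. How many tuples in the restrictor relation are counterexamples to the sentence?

"it" takes "a tree" as antecedent — a donkey pronoun bound across the clause boundary.
Strong reading: for every (g,t) with planted(g,t), watered(g,t) ∧ pruned(g,t).
Restrictor pairs: (G1,T1) ✗  (G1,T4) ✗  (G4,T1) ✗  (G4,T2) ✗  (G4,T8) ✗
Counterexamples (restrictor pairs failing the scope): 5.

5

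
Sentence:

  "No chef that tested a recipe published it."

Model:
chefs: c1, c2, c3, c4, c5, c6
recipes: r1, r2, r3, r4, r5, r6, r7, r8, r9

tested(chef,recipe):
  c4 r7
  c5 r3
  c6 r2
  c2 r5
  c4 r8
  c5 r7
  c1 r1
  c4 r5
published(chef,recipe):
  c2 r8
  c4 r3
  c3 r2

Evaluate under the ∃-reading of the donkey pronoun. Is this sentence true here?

"it" takes "a recipe" as antecedent — a donkey pronoun bound across the clause boundary.
Truth condition: for no (c,r) with tested(c,r) does published(c,r) hold.
Restrictor pairs — does the scope hold? (c1,r1):fails  (c2,r5):fails  (c4,r5):fails  (c4,r7):fails  (c4,r8):fails  (c5,r3):fails  (c5,r7):fails  (c6,r2):fails
Scope holds for no restrictor pair, so the sentence is true.

True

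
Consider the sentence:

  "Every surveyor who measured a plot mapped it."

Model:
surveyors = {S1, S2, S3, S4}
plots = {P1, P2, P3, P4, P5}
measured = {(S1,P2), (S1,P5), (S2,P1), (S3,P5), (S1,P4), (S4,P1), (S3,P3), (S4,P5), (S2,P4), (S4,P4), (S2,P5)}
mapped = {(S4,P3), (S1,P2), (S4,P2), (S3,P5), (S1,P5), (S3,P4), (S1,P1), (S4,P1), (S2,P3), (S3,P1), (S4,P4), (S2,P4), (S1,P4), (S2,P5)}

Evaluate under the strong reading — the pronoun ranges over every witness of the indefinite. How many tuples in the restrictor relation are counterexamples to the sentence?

3

"it" takes "a plot" as antecedent — a donkey pronoun bound across the clause boundary.
Strong reading: for every (s,p) with measured(s,p), mapped(s,p).
Restrictor pairs: (S1,P2) ✓  (S1,P4) ✓  (S1,P5) ✓  (S2,P1) ✗  (S2,P4) ✓  (S2,P5) ✓  (S3,P3) ✗  (S3,P5) ✓  (S4,P1) ✓  (S4,P4) ✓  (S4,P5) ✗
Counterexamples (restrictor pairs failing the scope): 3.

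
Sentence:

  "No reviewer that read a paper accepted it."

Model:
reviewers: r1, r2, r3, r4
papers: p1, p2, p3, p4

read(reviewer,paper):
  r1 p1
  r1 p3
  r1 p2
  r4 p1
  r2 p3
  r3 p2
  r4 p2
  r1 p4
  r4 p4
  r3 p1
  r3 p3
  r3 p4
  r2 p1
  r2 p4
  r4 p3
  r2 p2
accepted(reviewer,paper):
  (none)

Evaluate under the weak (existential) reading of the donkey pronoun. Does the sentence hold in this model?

"it" takes "a paper" as antecedent — a donkey pronoun bound across the clause boundary.
Truth condition: for no (r,p) with read(r,p) does accepted(r,p) hold.
Restrictor pairs — does the scope hold? (r1,p1):fails  (r1,p2):fails  (r1,p3):fails  (r1,p4):fails  (r2,p1):fails  (r2,p2):fails  (r2,p3):fails  (r2,p4):fails  (r3,p1):fails  (r3,p2):fails  (r3,p3):fails  (r3,p4):fails  (r4,p1):fails  (r4,p2):fails  (r4,p3):fails  (r4,p4):fails
Scope holds for no restrictor pair, so the sentence is true.

True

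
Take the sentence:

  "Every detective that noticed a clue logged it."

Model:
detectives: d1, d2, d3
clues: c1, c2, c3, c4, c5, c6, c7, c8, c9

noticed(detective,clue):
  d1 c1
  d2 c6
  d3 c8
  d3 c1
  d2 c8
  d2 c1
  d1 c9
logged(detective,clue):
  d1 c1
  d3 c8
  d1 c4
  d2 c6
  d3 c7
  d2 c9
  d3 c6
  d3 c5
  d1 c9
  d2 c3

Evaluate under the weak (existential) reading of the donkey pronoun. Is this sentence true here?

True

"it" takes "a clue" as antecedent — a donkey pronoun bound across the clause boundary.
Weak reading: every detective d with some noticed-clue has at least one noticed-clue c such that logged(d,c).
Per detective: d1:✓  d2:✓  d3:✓
Every detective in the restrictor has a witness.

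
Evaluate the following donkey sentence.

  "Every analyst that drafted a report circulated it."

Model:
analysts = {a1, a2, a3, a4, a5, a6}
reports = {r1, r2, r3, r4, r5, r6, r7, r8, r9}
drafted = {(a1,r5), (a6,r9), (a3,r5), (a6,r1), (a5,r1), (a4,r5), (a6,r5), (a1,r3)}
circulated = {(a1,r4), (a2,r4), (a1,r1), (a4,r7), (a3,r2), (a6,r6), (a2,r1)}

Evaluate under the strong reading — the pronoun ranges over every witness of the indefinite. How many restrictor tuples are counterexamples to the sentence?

"it" takes "a report" as antecedent — a donkey pronoun bound across the clause boundary.
Strong reading: for every (a,r) with drafted(a,r), circulated(a,r).
Restrictor pairs: (a1,r3) ✗  (a1,r5) ✗  (a3,r5) ✗  (a4,r5) ✗  (a5,r1) ✗  (a6,r1) ✗  (a6,r5) ✗  (a6,r9) ✗
Counterexamples (restrictor pairs failing the scope): 8.

8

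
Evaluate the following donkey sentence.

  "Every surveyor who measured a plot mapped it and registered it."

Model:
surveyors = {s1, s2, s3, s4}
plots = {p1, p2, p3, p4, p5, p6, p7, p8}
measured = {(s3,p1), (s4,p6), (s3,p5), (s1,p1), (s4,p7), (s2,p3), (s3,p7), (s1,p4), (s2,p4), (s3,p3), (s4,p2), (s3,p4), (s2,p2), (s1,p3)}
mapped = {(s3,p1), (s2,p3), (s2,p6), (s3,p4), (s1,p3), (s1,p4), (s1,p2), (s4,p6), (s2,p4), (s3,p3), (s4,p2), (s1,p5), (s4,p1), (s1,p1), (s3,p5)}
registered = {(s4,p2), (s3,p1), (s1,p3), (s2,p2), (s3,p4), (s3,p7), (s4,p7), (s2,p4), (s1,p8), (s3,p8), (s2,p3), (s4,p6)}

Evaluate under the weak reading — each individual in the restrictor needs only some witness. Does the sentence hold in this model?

True

"it" takes "a plot" as antecedent — a donkey pronoun bound across the clause boundary.
Weak reading: every surveyor s with some measured-plot has at least one measured-plot p such that mapped(s,p) ∧ registered(s,p).
Per surveyor: s1:✓  s2:✓  s3:✓  s4:✓
Every surveyor in the restrictor has a witness.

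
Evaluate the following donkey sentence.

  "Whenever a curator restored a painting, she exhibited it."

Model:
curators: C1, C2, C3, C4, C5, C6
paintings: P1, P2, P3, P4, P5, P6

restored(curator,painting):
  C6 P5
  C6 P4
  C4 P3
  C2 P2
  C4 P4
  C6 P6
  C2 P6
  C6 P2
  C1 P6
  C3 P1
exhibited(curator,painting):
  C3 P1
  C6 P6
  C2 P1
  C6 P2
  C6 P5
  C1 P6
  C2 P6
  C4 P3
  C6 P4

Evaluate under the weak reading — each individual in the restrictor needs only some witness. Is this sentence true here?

"it" takes "a painting" as antecedent — a donkey pronoun bound across the clause boundary.
Weak reading: every curator c with some restored-painting has at least one restored-painting p such that exhibited(c,p).
Per curator: C1:✓  C2:✓  C3:✓  C4:✓  C6:✓
Every curator in the restrictor has a witness.

True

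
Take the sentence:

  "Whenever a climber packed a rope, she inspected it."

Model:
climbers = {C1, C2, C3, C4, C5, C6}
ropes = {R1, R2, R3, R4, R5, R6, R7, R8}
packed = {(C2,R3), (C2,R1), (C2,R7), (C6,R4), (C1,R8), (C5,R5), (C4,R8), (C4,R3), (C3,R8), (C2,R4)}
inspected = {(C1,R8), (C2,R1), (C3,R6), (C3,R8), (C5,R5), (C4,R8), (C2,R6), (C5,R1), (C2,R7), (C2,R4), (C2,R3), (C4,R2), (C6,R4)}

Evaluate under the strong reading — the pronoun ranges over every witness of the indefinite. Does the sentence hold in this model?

False

"it" takes "a rope" as antecedent — a donkey pronoun bound across the clause boundary.
Strong reading: for every (c,r) with packed(c,r), inspected(c,r).
Restrictor pairs: (C1,R8) ✓  (C2,R1) ✓  (C2,R3) ✓  (C2,R4) ✓  (C2,R7) ✓  (C3,R8) ✓  (C4,R3) ✗  (C4,R8) ✓  (C5,R5) ✓  (C6,R4) ✓
Counterexample: (C4,R3) is in packed but fails the scope.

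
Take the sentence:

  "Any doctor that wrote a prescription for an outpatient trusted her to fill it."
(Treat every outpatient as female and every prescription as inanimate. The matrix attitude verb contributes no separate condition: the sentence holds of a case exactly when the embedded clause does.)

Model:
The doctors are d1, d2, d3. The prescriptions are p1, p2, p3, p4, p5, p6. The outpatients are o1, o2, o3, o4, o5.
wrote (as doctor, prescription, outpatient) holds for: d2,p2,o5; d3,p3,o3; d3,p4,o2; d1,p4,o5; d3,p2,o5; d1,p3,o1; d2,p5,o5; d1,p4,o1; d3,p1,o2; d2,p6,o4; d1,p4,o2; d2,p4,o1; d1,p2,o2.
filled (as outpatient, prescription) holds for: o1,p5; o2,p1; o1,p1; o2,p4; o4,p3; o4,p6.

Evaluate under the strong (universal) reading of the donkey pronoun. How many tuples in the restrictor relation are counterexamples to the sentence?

9

"her" takes "an outpatient" as antecedent and "it" takes "a prescription"; both are donkey pronouns co-varying with the restrictor.
Strong reading: for every (d,p,o) with wrote(d,p,o), filled(o,p).
Restrictor triples: (d1,p2,o2)→filled(o2,p2) ✗  (d1,p3,o1)→filled(o1,p3) ✗  (d1,p4,o1)→filled(o1,p4) ✗  (d1,p4,o2)→filled(o2,p4) ✓  (d1,p4,o5)→filled(o5,p4) ✗  (d2,p2,o5)→filled(o5,p2) ✗  (d2,p4,o1)→filled(o1,p4) ✗  (d2,p5,o5)→filled(o5,p5) ✗  (d2,p6,o4)→filled(o4,p6) ✓  (d3,p1,o2)→filled(o2,p1) ✓  (d3,p2,o5)→filled(o5,p2) ✗  (d3,p3,o3)→filled(o3,p3) ✗  (d3,p4,o2)→filled(o2,p4) ✓
Counterexamples (restrictor triples failing the scope): 9.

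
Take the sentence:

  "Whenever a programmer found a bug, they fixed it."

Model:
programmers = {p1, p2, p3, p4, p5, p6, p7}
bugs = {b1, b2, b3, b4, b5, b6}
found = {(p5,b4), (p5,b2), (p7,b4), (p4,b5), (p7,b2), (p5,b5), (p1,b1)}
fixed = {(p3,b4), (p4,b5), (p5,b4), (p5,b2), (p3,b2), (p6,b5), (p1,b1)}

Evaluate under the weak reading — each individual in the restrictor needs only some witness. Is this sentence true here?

False

"it" takes "a bug" as antecedent — a donkey pronoun bound across the clause boundary.
Weak reading: every programmer p with some found-bug has at least one found-bug b such that fixed(p,b).
Per programmer: p1:✓  p4:✓  p5:✓  p7:✗
p7 has no witness among its found-bugs.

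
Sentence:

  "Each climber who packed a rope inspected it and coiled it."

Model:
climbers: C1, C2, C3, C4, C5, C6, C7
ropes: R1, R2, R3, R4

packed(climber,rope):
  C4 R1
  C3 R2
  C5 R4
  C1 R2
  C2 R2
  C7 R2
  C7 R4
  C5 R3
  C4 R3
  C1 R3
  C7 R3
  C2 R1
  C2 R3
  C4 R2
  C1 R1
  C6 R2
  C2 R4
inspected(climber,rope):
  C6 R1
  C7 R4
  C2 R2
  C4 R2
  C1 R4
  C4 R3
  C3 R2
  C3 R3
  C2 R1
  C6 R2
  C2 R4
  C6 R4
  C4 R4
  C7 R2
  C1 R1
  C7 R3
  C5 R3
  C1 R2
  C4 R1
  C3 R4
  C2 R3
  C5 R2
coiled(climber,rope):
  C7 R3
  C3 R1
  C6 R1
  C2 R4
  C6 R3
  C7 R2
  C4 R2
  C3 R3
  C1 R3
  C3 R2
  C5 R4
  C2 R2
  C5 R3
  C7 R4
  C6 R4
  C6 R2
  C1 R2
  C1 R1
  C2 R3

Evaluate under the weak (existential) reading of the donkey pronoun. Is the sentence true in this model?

"it" takes "a rope" as antecedent — a donkey pronoun bound across the clause boundary.
Weak reading: every climber c with some packed-rope has at least one packed-rope r such that inspected(c,r) ∧ coiled(c,r).
Per climber: C1:✓  C2:✓  C3:✓  C4:✓  C5:✓  C6:✓  C7:✓
Every climber in the restrictor has a witness.

True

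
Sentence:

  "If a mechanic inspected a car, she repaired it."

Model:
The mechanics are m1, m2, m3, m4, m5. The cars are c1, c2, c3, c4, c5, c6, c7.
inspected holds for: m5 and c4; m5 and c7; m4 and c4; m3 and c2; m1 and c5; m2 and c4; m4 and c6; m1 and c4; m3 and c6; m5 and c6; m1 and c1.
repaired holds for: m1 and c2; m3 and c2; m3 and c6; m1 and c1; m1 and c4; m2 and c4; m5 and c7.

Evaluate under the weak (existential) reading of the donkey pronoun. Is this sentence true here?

"it" takes "a car" as antecedent — a donkey pronoun bound across the clause boundary.
Weak reading: every mechanic m with some inspected-car has at least one inspected-car c such that repaired(m,c).
Per mechanic: m1:✓  m2:✓  m3:✓  m4:✗  m5:✓
m4 has no witness among its inspected-cars.

False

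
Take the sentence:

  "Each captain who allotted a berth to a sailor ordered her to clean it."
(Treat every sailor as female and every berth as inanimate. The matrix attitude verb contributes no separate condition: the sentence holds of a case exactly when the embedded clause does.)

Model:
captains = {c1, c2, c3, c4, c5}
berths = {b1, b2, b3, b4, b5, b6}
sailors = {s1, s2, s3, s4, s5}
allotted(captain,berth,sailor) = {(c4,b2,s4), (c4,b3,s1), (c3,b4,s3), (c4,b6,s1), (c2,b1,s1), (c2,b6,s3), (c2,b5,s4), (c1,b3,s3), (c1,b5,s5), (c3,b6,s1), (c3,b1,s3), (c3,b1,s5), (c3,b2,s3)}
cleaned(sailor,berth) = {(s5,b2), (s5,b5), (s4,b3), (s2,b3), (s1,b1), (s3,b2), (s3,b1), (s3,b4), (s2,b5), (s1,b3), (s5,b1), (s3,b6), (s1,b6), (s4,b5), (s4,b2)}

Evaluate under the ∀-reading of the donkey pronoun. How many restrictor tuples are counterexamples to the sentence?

"her" takes "a sailor" as antecedent and "it" takes "a berth"; both are donkey pronouns co-varying with the restrictor.
Strong reading: for every (c,b,s) with allotted(c,b,s), cleaned(s,b).
Restrictor triples: (c1,b3,s3)→cleaned(s3,b3) ✗  (c1,b5,s5)→cleaned(s5,b5) ✓  (c2,b1,s1)→cleaned(s1,b1) ✓  (c2,b5,s4)→cleaned(s4,b5) ✓  (c2,b6,s3)→cleaned(s3,b6) ✓  (c3,b1,s3)→cleaned(s3,b1) ✓  (c3,b1,s5)→cleaned(s5,b1) ✓  (c3,b2,s3)→cleaned(s3,b2) ✓  (c3,b4,s3)→cleaned(s3,b4) ✓  (c3,b6,s1)→cleaned(s1,b6) ✓  (c4,b2,s4)→cleaned(s4,b2) ✓  (c4,b3,s1)→cleaned(s1,b3) ✓  (c4,b6,s1)→cleaned(s1,b6) ✓
Counterexamples (restrictor triples failing the scope): 1.

1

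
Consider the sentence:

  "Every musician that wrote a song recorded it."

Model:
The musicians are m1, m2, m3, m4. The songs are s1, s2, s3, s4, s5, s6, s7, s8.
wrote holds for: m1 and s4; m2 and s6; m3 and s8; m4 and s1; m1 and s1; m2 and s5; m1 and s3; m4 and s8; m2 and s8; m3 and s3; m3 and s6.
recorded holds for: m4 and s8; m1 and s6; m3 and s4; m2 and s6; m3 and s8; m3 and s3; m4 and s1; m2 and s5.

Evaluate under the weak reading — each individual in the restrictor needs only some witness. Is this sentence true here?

"it" takes "a song" as antecedent — a donkey pronoun bound across the clause boundary.
Weak reading: every musician m with some wrote-song has at least one wrote-song s such that recorded(m,s).
Per musician: m1:✗  m2:✓  m3:✓  m4:✓
m1 has no witness among its wrote-songs.

False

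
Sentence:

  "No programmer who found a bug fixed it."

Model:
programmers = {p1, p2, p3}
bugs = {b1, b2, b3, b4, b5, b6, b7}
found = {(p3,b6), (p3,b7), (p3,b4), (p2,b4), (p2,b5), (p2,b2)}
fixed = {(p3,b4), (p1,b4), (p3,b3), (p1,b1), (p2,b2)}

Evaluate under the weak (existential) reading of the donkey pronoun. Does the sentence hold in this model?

False

"it" takes "a bug" as antecedent — a donkey pronoun bound across the clause boundary.
Truth condition: for no (p,b) with found(p,b) does fixed(p,b) hold.
Restrictor pairs — does the scope hold? (p2,b2):holds  (p2,b4):fails  (p2,b5):fails  (p3,b4):holds  (p3,b6):fails  (p3,b7):fails
Scope holds for 2 pair(s), so the sentence is false.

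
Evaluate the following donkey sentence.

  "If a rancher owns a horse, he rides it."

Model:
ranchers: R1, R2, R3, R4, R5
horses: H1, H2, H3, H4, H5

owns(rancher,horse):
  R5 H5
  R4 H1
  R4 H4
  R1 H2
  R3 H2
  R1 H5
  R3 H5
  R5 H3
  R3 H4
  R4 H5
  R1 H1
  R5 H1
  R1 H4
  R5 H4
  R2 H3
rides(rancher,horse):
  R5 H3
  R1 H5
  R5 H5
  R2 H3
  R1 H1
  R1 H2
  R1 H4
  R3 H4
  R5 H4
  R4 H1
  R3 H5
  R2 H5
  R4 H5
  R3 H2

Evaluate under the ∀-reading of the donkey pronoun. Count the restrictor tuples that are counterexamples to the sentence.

2

"it" takes "a horse" as antecedent — a donkey pronoun bound across the clause boundary.
Strong reading: for every (r,h) with owns(r,h), rides(r,h).
Restrictor pairs: (R1,H1) ✓  (R1,H2) ✓  (R1,H4) ✓  (R1,H5) ✓  (R2,H3) ✓  (R3,H2) ✓  (R3,H4) ✓  (R3,H5) ✓  (R4,H1) ✓  (R4,H4) ✗  (R4,H5) ✓  (R5,H1) ✗  (R5,H3) ✓  (R5,H4) ✓  (R5,H5) ✓
Counterexamples (restrictor pairs failing the scope): 2.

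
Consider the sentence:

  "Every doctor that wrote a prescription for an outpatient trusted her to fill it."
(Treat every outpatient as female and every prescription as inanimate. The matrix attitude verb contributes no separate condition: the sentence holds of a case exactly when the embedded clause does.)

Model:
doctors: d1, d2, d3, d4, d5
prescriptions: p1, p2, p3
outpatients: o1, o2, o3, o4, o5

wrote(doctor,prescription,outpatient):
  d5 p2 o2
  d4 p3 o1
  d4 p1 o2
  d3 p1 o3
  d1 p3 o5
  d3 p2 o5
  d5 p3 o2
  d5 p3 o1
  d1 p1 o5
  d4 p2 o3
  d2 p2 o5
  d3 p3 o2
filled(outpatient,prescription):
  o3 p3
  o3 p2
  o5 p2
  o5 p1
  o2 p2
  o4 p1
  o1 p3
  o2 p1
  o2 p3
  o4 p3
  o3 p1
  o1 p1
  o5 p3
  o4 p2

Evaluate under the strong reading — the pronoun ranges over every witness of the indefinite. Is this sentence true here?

True

"her" takes "an outpatient" as antecedent and "it" takes "a prescription"; both are donkey pronouns co-varying with the restrictor.
Strong reading: for every (d,p,o) with wrote(d,p,o), filled(o,p).
Restrictor triples: (d1,p1,o5)→filled(o5,p1) ✓  (d1,p3,o5)→filled(o5,p3) ✓  (d2,p2,o5)→filled(o5,p2) ✓  (d3,p1,o3)→filled(o3,p1) ✓  (d3,p2,o5)→filled(o5,p2) ✓  (d3,p3,o2)→filled(o2,p3) ✓  (d4,p1,o2)→filled(o2,p1) ✓  (d4,p2,o3)→filled(o3,p2) ✓  (d4,p3,o1)→filled(o1,p3) ✓  (d5,p2,o2)→filled(o2,p2) ✓  (d5,p3,o1)→filled(o1,p3) ✓  (d5,p3,o2)→filled(o2,p3) ✓
Every restrictor triple satisfies the scope.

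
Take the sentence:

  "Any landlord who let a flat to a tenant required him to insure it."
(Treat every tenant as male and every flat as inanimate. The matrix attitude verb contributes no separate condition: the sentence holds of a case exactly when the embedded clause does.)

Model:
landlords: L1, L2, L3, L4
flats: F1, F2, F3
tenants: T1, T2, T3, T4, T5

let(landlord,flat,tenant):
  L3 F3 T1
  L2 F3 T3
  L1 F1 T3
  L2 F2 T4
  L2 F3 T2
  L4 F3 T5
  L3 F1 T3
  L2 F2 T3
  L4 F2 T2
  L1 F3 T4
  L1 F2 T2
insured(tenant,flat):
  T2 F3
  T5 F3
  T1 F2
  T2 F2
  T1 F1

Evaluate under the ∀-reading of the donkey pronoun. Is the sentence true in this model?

"him" takes "a tenant" as antecedent and "it" takes "a flat"; both are donkey pronouns co-varying with the restrictor.
Strong reading: for every (l,f,t) with let(l,f,t), insured(t,f).
Restrictor triples: (L1,F1,T3)→insured(T3,F1) ✗  (L1,F2,T2)→insured(T2,F2) ✓  (L1,F3,T4)→insured(T4,F3) ✗  (L2,F2,T3)→insured(T3,F2) ✗  (L2,F2,T4)→insured(T4,F2) ✗  (L2,F3,T2)→insured(T2,F3) ✓  (L2,F3,T3)→insured(T3,F3) ✗  (L3,F1,T3)→insured(T3,F1) ✗  (L3,F3,T1)→insured(T1,F3) ✗  (L4,F2,T2)→insured(T2,F2) ✓  (L4,F3,T5)→insured(T5,F3) ✓
Counterexample: (L1,F1,T3) — insured(T3,F1) does not hold.

False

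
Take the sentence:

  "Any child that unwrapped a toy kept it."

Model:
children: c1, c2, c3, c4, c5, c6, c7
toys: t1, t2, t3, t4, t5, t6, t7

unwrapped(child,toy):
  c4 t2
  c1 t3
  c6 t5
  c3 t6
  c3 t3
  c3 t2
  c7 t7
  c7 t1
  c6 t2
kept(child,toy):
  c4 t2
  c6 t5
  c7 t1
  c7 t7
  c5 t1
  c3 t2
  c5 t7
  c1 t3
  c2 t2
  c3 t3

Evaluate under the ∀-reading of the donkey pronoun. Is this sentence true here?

"it" takes "a toy" as antecedent — a donkey pronoun bound across the clause boundary.
Strong reading: for every (c,t) with unwrapped(c,t), kept(c,t).
Restrictor pairs: (c1,t3) ✓  (c3,t2) ✓  (c3,t3) ✓  (c3,t6) ✗  (c4,t2) ✓  (c6,t2) ✗  (c6,t5) ✓  (c7,t1) ✓  (c7,t7) ✓
Counterexample: (c3,t6) is in unwrapped but fails the scope.

False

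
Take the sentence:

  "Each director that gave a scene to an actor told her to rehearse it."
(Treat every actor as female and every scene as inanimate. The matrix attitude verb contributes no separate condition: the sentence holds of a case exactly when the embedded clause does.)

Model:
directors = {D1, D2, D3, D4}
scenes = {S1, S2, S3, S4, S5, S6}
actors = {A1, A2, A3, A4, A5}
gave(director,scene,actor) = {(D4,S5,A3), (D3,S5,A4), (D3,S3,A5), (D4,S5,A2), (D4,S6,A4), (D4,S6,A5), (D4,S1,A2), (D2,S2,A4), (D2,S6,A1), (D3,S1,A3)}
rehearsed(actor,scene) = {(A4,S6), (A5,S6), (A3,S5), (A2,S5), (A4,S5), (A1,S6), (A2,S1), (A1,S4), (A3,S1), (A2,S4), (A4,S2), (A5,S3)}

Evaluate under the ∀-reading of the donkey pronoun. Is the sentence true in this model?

"her" takes "an actor" as antecedent and "it" takes "a scene"; both are donkey pronouns co-varying with the restrictor.
Strong reading: for every (d,s,a) with gave(d,s,a), rehearsed(a,s).
Restrictor triples: (D2,S2,A4)→rehearsed(A4,S2) ✓  (D2,S6,A1)→rehearsed(A1,S6) ✓  (D3,S1,A3)→rehearsed(A3,S1) ✓  (D3,S3,A5)→rehearsed(A5,S3) ✓  (D3,S5,A4)→rehearsed(A4,S5) ✓  (D4,S1,A2)→rehearsed(A2,S1) ✓  (D4,S5,A2)→rehearsed(A2,S5) ✓  (D4,S5,A3)→rehearsed(A3,S5) ✓  (D4,S6,A4)→rehearsed(A4,S6) ✓  (D4,S6,A5)→rehearsed(A5,S6) ✓
Every restrictor triple satisfies the scope.

True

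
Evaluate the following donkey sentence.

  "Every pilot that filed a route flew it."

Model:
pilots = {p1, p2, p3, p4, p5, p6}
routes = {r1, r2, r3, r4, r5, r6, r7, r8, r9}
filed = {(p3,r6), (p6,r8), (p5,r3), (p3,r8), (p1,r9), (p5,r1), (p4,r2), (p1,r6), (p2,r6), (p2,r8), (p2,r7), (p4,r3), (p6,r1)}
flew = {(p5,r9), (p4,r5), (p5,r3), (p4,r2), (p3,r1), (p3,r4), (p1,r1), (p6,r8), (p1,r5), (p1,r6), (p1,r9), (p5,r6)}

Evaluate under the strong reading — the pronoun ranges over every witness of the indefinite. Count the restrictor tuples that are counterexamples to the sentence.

"it" takes "a route" as antecedent — a donkey pronoun bound across the clause boundary.
Strong reading: for every (p,r) with filed(p,r), flew(p,r).
Restrictor pairs: (p1,r6) ✓  (p1,r9) ✓  (p2,r6) ✗  (p2,r7) ✗  (p2,r8) ✗  (p3,r6) ✗  (p3,r8) ✗  (p4,r2) ✓  (p4,r3) ✗  (p5,r1) ✗  (p5,r3) ✓  (p6,r1) ✗  (p6,r8) ✓
Counterexamples (restrictor pairs failing the scope): 8.

8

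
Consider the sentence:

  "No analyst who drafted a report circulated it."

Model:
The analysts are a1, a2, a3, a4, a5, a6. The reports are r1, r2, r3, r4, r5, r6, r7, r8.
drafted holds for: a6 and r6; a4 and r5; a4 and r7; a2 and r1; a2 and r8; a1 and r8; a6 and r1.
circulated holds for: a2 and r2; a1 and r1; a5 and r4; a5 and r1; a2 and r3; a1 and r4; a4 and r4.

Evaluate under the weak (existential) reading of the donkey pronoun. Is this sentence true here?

True

"it" takes "a report" as antecedent — a donkey pronoun bound across the clause boundary.
Truth condition: for no (a,r) with drafted(a,r) does circulated(a,r) hold.
Restrictor pairs — does the scope hold? (a1,r8):fails  (a2,r1):fails  (a2,r8):fails  (a4,r5):fails  (a4,r7):fails  (a6,r1):fails  (a6,r6):fails
Scope holds for no restrictor pair, so the sentence is true.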